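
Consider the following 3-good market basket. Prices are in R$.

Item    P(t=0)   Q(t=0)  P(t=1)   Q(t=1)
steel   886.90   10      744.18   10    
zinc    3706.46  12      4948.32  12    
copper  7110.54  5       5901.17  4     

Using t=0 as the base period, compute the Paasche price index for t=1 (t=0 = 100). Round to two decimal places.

Paasche price index uses current-period quantities as weights.
ΣP(t=1)·Q(t=1) = 744.18×10 + 4948.32×12 + 5901.17×4 = 7441.8 + 59379.84 + 23604.68 = 90426.32
ΣP(t=0)·Q(t=1) = 886.90×10 + 3706.46×12 + 7110.54×4 = 8869 + 44477.52 + 28442.16 = 81788.68
Index = 90426.32 / 81788.68 × 100 = 110.5609

110.56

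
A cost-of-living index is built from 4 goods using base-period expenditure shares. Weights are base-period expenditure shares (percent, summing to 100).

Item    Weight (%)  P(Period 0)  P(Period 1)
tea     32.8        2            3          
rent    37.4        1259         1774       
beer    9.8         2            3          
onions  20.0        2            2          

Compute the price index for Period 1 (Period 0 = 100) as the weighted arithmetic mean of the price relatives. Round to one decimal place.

tea: 32.8 × (3/2) = 32.8 × 1.500000 = 49.2000
rent: 37.4 × (1774/1259) = 37.4 × 1.409055 = 52.6986
beer: 9.8 × (3/2) = 9.8 × 1.500000 = 14.7000
onions: 20.0 × (2/2) = 20.0 × 1.000000 = 20.0000
Index = Σ wᵢ·(p₁ᵢ/p₀ᵢ) = 49.2000 + 52.6986 + 14.7000 + 20.0000 = 136.5986

136.6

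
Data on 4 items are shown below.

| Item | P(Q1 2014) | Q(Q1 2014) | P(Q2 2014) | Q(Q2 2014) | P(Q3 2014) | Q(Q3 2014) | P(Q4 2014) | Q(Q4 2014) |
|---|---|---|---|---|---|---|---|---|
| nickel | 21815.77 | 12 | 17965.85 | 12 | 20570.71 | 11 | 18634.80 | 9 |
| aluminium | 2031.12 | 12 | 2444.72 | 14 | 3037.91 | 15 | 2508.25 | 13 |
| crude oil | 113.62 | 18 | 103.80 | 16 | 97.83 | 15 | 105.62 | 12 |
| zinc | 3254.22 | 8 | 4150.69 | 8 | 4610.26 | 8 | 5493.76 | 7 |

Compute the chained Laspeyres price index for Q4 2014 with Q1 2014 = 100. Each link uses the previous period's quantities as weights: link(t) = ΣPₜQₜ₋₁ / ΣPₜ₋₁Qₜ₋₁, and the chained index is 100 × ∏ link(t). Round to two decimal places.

Link Q1 2014→Q2 2014:
ΣP(Q2 2014)Q(Q1 2014) = 17965.85×12 + 2444.72×12 + 103.80×18 + 4150.69×8 = 215590.2 + 29336.64 + 1868.4 + 33205.52 = 280000.76
ΣP(Q1 2014)Q(Q1 2014) = 21815.77×12 + 2031.12×12 + 113.62×18 + 3254.22×8 = 261789.24 + 24373.44 + 2045.16 + 26033.76 = 314241.6
link = 280000.76/314241.6 = 0.891037
Link Q2 2014→Q3 2014:
ΣP(Q3 2014)Q(Q2 2014) = 20570.71×12 + 3037.91×14 + 97.83×16 + 4610.26×8 = 246848.52 + 42530.74 + 1565.28 + 36882.08 = 327826.62
ΣP(Q2 2014)Q(Q2 2014) = 17965.85×12 + 2444.72×14 + 103.80×16 + 4150.69×8 = 215590.2 + 34226.08 + 1660.8 + 33205.52 = 284682.6
link = 327826.62/284682.6 = 1.151551
Link Q3 2014→Q4 2014:
ΣP(Q4 2014)Q(Q3 2014) = 18634.80×11 + 2508.25×15 + 105.62×15 + 5493.76×8 = 204982.8 + 37623.75 + 1584.3 + 43950.08 = 288140.93
ΣP(Q3 2014)Q(Q3 2014) = 20570.71×11 + 3037.91×15 + 97.83×15 + 4610.26×8 = 226277.81 + 45568.65 + 1467.45 + 36882.08 = 310195.99
link = 288140.93/310195.99 = 0.928900
Chained index = 100 × 0.891037 × 1.151551 × 0.928900 = 95.3120

95.31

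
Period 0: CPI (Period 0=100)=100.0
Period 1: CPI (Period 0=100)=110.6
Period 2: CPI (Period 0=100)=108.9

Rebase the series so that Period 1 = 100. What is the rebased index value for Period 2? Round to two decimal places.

Rebased(Period 2) = 108.9 / 110.6 × 100 = 98.4629

98.46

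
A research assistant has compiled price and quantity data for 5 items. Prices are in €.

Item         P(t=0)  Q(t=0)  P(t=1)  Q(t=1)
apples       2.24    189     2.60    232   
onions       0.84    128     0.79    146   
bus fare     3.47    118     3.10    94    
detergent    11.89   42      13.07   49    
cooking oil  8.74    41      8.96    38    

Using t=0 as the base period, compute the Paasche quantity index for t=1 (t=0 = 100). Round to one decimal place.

106.2

Paasche quantity index uses current-period prices as weights.
ΣP(t=1)·Q(t=1) = 2.60×232 + 0.79×146 + 3.10×94 + 13.07×49 + 8.96×38 = 603.2 + 115.34 + 291.4 + 640.43 + 340.48 = 1990.85
ΣP(t=1)·Q(t=0) = 2.60×189 + 0.79×128 + 3.10×118 + 13.07×42 + 8.96×41 = 491.4 + 101.12 + 365.8 + 548.94 + 367.36 = 1874.62
Index = 1990.85 / 1874.62 × 100 = 106.2002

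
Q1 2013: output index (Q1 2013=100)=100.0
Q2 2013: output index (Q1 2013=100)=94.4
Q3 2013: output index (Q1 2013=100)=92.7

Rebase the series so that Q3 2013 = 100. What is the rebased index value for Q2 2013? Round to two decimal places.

101.83

Rebased(Q2 2013) = 94.4 / 92.7 × 100 = 101.8339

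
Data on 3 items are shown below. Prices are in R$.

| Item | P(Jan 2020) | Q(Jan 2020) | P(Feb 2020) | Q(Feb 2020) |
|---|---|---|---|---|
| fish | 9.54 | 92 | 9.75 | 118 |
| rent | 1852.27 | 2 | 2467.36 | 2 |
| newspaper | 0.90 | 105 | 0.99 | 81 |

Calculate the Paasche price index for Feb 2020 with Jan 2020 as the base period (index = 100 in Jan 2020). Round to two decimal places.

Paasche price index uses current-period quantities as weights.
ΣP(Feb 2020)·Q(Feb 2020) = 9.75×118 + 2467.36×2 + 0.99×81 = 1150.5 + 4934.72 + 80.19 = 6165.41
ΣP(Jan 2020)·Q(Feb 2020) = 9.54×118 + 1852.27×2 + 0.90×81 = 1125.72 + 3704.54 + 72.9 = 4903.16
Index = 6165.41 / 4903.16 × 100 = 125.7436

125.74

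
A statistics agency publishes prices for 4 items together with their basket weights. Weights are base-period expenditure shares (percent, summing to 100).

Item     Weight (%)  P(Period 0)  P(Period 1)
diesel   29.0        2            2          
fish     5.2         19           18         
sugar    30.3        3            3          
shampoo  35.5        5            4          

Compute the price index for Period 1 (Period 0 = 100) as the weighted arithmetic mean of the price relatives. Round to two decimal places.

diesel: 29.0 × (2/2) = 29.0 × 1.000000 = 29.0000
fish: 5.2 × (18/19) = 5.2 × 0.947368 = 4.9263
sugar: 30.3 × (3/3) = 30.3 × 1.000000 = 30.3000
shampoo: 35.5 × (4/5) = 35.5 × 0.800000 = 28.4000
Index = Σ wᵢ·(p₁ᵢ/p₀ᵢ) = 29.0000 + 4.9263 + 30.3000 + 28.4000 = 92.6263

92.63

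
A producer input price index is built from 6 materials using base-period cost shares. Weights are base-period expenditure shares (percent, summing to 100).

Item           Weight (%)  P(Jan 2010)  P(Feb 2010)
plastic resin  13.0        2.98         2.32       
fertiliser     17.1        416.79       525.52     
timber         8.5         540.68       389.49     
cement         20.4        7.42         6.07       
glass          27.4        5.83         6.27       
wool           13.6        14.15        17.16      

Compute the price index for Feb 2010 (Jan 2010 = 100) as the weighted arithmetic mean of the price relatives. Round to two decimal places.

plastic resin: 13.0 × (2.32/2.98) = 13.0 × 0.778523 = 10.1208
fertiliser: 17.1 × (525.52/416.79) = 17.1 × 1.260875 = 21.5610
timber: 8.5 × (389.49/540.68) = 8.5 × 0.720371 = 6.1232
cement: 20.4 × (6.07/7.42) = 20.4 × 0.818059 = 16.6884
glass: 27.4 × (6.27/5.83) = 27.4 × 1.075472 = 29.4679
wool: 13.6 × (17.16/14.15) = 13.6 × 1.212721 = 16.4930
Index = Σ wᵢ·(p₁ᵢ/p₀ᵢ) = 10.1208 + 21.5610 + 6.1232 + 16.6884 + 29.4679 + 16.4930 = 100.4543

100.45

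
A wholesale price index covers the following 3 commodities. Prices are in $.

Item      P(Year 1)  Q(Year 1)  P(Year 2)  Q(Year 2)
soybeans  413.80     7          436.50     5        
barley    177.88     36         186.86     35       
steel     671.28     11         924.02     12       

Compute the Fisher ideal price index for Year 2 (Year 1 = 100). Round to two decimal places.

120.36

Laspeyres component (base-period weights):
ΣP(Year 2)Q(Year 1) = 436.50×7 + 186.86×36 + 924.02×11 = 3055.5 + 6726.96 + 10164.22 = 19946.68
ΣP(Year 1)Q(Year 1) = 413.80×7 + 177.88×36 + 671.28×11 = 2896.6 + 6403.68 + 7384.08 = 16684.36
L = 19946.68 / 16684.36 × 100 = 119.5532
Paasche component (current-period weights):
ΣP(Year 2)Q(Year 2) = 436.50×5 + 186.86×35 + 924.02×12 = 2182.5 + 6540.1 + 11088.24 = 19810.84
ΣP(Year 1)Q(Year 2) = 413.80×5 + 177.88×35 + 671.28×12 = 2069 + 6225.8 + 8055.36 = 16350.16
P = 19810.84 / 16350.16 × 100 = 121.1660
Fisher = √(L × P) = √(119.5532 × 121.1660) = 120.3569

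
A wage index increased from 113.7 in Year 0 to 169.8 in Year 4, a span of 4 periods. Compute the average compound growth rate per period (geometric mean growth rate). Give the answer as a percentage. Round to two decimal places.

10.55%

Growth factor = (169.8/113.7)^(1/4) = (1.493404)^(1/4) = 1.105463
Growth rate = 1.105463 − 1 = 0.105463 = 10.5463%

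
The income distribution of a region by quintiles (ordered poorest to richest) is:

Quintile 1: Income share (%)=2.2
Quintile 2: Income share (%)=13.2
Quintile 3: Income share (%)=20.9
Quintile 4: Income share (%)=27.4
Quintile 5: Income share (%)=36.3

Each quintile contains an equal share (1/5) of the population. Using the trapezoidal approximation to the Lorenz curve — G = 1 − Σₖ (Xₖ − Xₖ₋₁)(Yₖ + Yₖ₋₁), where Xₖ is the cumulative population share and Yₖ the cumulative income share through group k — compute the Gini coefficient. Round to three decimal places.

Cumulative income shares Yₖ: 0.0220, 0.1540, 0.3630, 0.6370, 1.0000
Σ (Xₖ−Xₖ₋₁)(Yₖ+Yₖ₋₁) = (1/5)(0.0220+0.0000) + (1/5)(0.1540+0.0220) + (1/5)(0.3630+0.1540) + (1/5)(0.6370+0.3630) + (1/5)(1.0000+0.6370)
  = 0.0044 + 0.0352 + 0.1034 + 0.2000 + 0.3274 = 0.6704
G = 1 − 0.6704 = 0.3296

0.330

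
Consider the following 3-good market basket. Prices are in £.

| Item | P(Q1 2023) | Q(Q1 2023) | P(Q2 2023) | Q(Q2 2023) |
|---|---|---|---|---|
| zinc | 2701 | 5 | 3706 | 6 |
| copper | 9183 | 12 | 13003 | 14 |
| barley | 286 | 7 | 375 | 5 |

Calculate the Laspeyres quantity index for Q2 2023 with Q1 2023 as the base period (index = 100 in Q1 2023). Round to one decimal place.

116.3

Laspeyres quantity index uses base-period prices as weights.
ΣP(Q1 2023)·Q(Q2 2023) = 2701×6 + 9183×14 + 286×5 = 16206 + 128562 + 1430 = 146198
ΣP(Q1 2023)·Q(Q1 2023) = 2701×5 + 9183×12 + 286×7 = 13505 + 110196 + 2002 = 125703
Index = 146198 / 125703 × 100 = 116.3043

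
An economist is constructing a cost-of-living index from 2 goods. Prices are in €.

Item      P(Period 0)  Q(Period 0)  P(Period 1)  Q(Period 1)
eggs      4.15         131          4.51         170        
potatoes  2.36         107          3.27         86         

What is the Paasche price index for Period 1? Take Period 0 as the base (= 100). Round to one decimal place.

115.4

Paasche price index uses current-period quantities as weights.
ΣP(Period 1)·Q(Period 1) = 4.51×170 + 3.27×86 = 766.7 + 281.22 = 1047.92
ΣP(Period 0)·Q(Period 1) = 4.15×170 + 2.36×86 = 705.5 + 202.96 = 908.46
Index = 1047.92 / 908.46 × 100 = 115.3513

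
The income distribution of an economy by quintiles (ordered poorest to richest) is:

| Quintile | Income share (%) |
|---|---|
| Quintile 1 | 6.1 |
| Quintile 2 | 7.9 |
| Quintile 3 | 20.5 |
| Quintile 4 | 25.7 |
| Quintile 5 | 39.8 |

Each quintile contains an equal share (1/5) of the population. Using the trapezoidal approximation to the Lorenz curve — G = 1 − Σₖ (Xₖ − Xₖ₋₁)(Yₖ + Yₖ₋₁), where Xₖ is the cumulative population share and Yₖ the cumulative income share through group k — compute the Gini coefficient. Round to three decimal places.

Cumulative income shares Yₖ: 0.0610, 0.1400, 0.3450, 0.6020, 1.0000
Σ (Xₖ−Xₖ₋₁)(Yₖ+Yₖ₋₁) = (1/5)(0.0610+0.0000) + (1/5)(0.1400+0.0610) + (1/5)(0.3450+0.1400) + (1/5)(0.6020+0.3450) + (1/5)(1.0000+0.6020)
  = 0.0122 + 0.0402 + 0.0970 + 0.1894 + 0.3204 = 0.6592
G = 1 − 0.6592 = 0.3408

0.341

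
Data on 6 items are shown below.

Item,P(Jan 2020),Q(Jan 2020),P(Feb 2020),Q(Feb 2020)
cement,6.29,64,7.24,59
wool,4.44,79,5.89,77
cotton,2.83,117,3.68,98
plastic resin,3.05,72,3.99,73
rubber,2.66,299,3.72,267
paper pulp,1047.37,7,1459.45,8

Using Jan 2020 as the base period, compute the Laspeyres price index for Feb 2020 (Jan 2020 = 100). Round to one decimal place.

137.6

Laspeyres price index uses base-period quantities as weights.
ΣP(Feb 2020)·Q(Jan 2020) = 7.24×64 + 5.89×79 + 3.68×117 + 3.99×72 + 3.72×299 + 1459.45×7 = 463.36 + 465.31 + 430.56 + 287.28 + 1112.28 + 10216.15 = 12974.94
ΣP(Jan 2020)·Q(Jan 2020) = 6.29×64 + 4.44×79 + 2.83×117 + 3.05×72 + 2.66×299 + 1047.37×7 = 402.56 + 350.76 + 331.11 + 219.6 + 795.34 + 7331.59 = 9430.96
Index = 12974.94 / 9430.96 × 100 = 137.5781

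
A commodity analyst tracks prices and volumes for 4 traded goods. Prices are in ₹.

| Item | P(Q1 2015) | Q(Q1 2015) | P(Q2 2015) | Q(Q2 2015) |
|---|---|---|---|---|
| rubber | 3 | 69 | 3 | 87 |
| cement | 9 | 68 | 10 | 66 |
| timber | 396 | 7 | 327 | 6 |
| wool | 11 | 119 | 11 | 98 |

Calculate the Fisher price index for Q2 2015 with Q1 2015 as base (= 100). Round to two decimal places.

Laspeyres component (base-period weights):
ΣP(Q2 2015)Q(Q1 2015) = 3×69 + 10×68 + 327×7 + 11×119 = 207 + 680 + 2289 + 1309 = 4485
ΣP(Q1 2015)Q(Q1 2015) = 3×69 + 9×68 + 396×7 + 11×119 = 207 + 612 + 2772 + 1309 = 4900
L = 4485 / 4900 × 100 = 91.5306
Paasche component (current-period weights):
ΣP(Q2 2015)Q(Q2 2015) = 3×87 + 10×66 + 327×6 + 11×98 = 261 + 660 + 1962 + 1078 = 3961
ΣP(Q1 2015)Q(Q2 2015) = 3×87 + 9×66 + 396×6 + 11×98 = 261 + 594 + 2376 + 1078 = 4309
P = 3961 / 4309 × 100 = 91.9239
Fisher = √(L × P) = √(91.5306 × 91.9239) = 91.7270

91.73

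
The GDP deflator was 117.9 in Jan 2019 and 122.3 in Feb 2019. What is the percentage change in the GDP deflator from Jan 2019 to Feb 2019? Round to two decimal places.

Change = (122.3 − 117.9) / 117.9 × 100
       = 4.4 / 117.9 × 100 = 3.7320%

3.73%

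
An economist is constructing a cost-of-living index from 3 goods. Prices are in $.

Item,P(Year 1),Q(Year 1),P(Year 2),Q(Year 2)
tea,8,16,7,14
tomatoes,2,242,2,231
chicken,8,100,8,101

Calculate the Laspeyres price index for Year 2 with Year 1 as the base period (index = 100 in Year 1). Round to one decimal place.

98.9

Laspeyres price index uses base-period quantities as weights.
ΣP(Year 2)·Q(Year 1) = 7×16 + 2×242 + 8×100 = 112 + 484 + 800 = 1396
ΣP(Year 1)·Q(Year 1) = 8×16 + 2×242 + 8×100 = 128 + 484 + 800 = 1412
Index = 1396 / 1412 × 100 = 98.8669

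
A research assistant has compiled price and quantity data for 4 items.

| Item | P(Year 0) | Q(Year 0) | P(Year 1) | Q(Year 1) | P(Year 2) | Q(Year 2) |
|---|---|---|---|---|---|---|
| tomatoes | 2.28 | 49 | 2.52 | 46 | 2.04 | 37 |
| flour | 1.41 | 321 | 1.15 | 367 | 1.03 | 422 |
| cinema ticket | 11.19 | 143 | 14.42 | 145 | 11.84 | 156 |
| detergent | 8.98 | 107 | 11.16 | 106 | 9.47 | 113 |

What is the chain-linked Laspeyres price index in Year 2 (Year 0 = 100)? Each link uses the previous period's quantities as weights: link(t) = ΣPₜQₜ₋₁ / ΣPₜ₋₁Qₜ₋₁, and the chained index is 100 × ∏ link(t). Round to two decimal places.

Link Year 0→Year 1:
ΣP(Year 1)Q(Year 0) = 2.52×49 + 1.15×321 + 14.42×143 + 11.16×107 = 123.48 + 369.15 + 2062.06 + 1194.12 = 3748.81
ΣP(Year 0)Q(Year 0) = 2.28×49 + 1.41×321 + 11.19×143 + 8.98×107 = 111.72 + 452.61 + 1600.17 + 960.86 = 3125.36
link = 3748.81/3125.36 = 1.199481
Link Year 1→Year 2:
ΣP(Year 2)Q(Year 1) = 2.04×46 + 1.03×367 + 11.84×145 + 9.47×106 = 93.84 + 378.01 + 1716.8 + 1003.82 = 3192.47
ΣP(Year 1)Q(Year 1) = 2.52×46 + 1.15×367 + 14.42×145 + 11.16×106 = 115.92 + 422.05 + 2090.9 + 1182.96 = 3811.83
link = 3192.47/3811.83 = 0.837516
Chained index = 100 × 1.199481 × 0.837516 = 100.4585

100.46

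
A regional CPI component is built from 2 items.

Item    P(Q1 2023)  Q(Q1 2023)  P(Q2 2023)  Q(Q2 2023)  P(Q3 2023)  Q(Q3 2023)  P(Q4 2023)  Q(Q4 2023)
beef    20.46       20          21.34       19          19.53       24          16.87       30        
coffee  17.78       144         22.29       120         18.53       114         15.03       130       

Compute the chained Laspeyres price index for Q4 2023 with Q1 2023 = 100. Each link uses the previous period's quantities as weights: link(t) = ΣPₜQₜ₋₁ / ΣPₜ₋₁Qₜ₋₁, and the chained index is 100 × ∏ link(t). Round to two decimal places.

Link Q1 2023→Q2 2023:
ΣP(Q2 2023)Q(Q1 2023) = 21.34×20 + 22.29×144 = 426.8 + 3209.76 = 3636.56
ΣP(Q1 2023)Q(Q1 2023) = 20.46×20 + 17.78×144 = 409.2 + 2560.32 = 2969.52
link = 3636.56/2969.52 = 1.224629
Link Q2 2023→Q3 2023:
ΣP(Q3 2023)Q(Q2 2023) = 19.53×19 + 18.53×120 = 371.07 + 2223.6 = 2594.67
ΣP(Q2 2023)Q(Q2 2023) = 21.34×19 + 22.29×120 = 405.46 + 2674.8 = 3080.26
link = 2594.67/3080.26 = 0.842354
Link Q3 2023→Q4 2023:
ΣP(Q4 2023)Q(Q3 2023) = 16.87×24 + 15.03×114 = 404.88 + 1713.42 = 2118.3
ΣP(Q3 2023)Q(Q3 2023) = 19.53×24 + 18.53×114 = 468.72 + 2112.42 = 2581.14
link = 2118.3/2581.14 = 0.820684
Chained index = 100 × 1.224629 × 0.842354 × 0.820684 = 84.6594

84.66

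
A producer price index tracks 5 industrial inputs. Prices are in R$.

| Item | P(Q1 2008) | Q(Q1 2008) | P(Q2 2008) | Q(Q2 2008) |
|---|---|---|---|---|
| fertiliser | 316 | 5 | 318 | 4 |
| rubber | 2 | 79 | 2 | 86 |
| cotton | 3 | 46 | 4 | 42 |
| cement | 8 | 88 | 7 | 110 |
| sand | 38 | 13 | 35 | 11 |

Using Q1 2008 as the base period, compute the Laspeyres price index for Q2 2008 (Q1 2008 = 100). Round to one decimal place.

Laspeyres price index uses base-period quantities as weights.
ΣP(Q2 2008)·Q(Q1 2008) = 318×5 + 2×79 + 4×46 + 7×88 + 35×13 = 1590 + 158 + 184 + 616 + 455 = 3003
ΣP(Q1 2008)·Q(Q1 2008) = 316×5 + 2×79 + 3×46 + 8×88 + 38×13 = 1580 + 158 + 138 + 704 + 494 = 3074
Index = 3003 / 3074 × 100 = 97.6903

97.7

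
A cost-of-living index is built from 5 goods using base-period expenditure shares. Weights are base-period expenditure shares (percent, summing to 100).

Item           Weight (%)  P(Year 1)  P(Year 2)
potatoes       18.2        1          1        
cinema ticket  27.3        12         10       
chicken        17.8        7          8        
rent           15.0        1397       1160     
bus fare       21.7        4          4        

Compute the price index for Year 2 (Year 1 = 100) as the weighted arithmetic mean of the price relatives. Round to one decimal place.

potatoes: 18.2 × (1/1) = 18.2 × 1.000000 = 18.2000
cinema ticket: 27.3 × (10/12) = 27.3 × 0.833333 = 22.7500
chicken: 17.8 × (8/7) = 17.8 × 1.142857 = 20.3429
rent: 15.0 × (1160/1397) = 15.0 × 0.830351 = 12.4553
bus fare: 21.7 × (4/4) = 21.7 × 1.000000 = 21.7000
Index = Σ wᵢ·(p₁ᵢ/p₀ᵢ) = 18.2000 + 22.7500 + 20.3429 + 12.4553 + 21.7000 = 95.4481

95.4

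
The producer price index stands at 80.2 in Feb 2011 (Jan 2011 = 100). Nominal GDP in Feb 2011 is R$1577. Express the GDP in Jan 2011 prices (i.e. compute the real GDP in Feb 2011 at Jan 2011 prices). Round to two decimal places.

1966.33

Real = Nominal ÷ (Index/100) = 1577 ÷ (80.2/100)
     = 1577 ÷ 0.802 = 1966.3342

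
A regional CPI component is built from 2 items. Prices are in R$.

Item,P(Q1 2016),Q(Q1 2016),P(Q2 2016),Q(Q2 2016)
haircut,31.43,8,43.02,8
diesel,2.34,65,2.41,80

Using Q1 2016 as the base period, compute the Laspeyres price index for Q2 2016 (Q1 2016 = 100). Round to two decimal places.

Laspeyres price index uses base-period quantities as weights.
ΣP(Q2 2016)·Q(Q1 2016) = 43.02×8 + 2.41×65 = 344.16 + 156.65 = 500.81
ΣP(Q1 2016)·Q(Q1 2016) = 31.43×8 + 2.34×65 = 251.44 + 152.1 = 403.54
Index = 500.81 / 403.54 × 100 = 124.1042

124.10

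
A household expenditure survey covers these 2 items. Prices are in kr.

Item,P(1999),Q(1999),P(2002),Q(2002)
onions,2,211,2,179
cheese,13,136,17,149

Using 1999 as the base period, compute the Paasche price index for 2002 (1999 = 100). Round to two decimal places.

Paasche price index uses current-period quantities as weights.
ΣP(2002)·Q(2002) = 2×179 + 17×149 = 358 + 2533 = 2891
ΣP(1999)·Q(2002) = 2×179 + 13×149 = 358 + 1937 = 2295
Index = 2891 / 2295 × 100 = 125.9695

125.97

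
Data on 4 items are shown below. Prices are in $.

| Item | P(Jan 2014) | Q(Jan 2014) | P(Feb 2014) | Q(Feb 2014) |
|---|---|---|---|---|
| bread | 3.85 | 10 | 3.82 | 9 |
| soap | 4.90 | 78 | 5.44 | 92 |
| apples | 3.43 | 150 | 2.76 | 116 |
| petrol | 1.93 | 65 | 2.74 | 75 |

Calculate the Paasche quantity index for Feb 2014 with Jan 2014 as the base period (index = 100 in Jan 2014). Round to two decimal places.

100.56

Paasche quantity index uses current-period prices as weights.
ΣP(Feb 2014)·Q(Feb 2014) = 3.82×9 + 5.44×92 + 2.76×116 + 2.74×75 = 34.38 + 500.48 + 320.16 + 205.5 = 1060.52
ΣP(Feb 2014)·Q(Jan 2014) = 3.82×10 + 5.44×78 + 2.76×150 + 2.74×65 = 38.2 + 424.32 + 414 + 178.1 = 1054.62
Index = 1060.52 / 1054.62 × 100 = 100.5594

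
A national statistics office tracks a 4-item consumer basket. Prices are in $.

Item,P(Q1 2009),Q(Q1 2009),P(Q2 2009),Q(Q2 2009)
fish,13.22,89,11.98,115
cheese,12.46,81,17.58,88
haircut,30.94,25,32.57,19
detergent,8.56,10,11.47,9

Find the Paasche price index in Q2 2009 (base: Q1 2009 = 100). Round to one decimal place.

Paasche price index uses current-period quantities as weights.
ΣP(Q2 2009)·Q(Q2 2009) = 11.98×115 + 17.58×88 + 32.57×19 + 11.47×9 = 1377.7 + 1547.04 + 618.83 + 103.23 = 3646.8
ΣP(Q1 2009)·Q(Q2 2009) = 13.22×115 + 12.46×88 + 30.94×19 + 8.56×9 = 1520.3 + 1096.48 + 587.86 + 77.04 = 3281.68
Index = 3646.8 / 3281.68 × 100 = 111.1260

111.1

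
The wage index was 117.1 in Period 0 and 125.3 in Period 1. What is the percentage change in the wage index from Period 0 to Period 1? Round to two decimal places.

7.00%

Change = (125.3 − 117.1) / 117.1 × 100
       = 8.2 / 117.1 × 100 = 7.0026%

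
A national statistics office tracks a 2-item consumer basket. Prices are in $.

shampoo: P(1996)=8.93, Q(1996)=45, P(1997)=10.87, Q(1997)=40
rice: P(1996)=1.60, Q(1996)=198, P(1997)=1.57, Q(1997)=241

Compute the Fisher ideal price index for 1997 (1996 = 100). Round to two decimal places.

110.39

Laspeyres component (base-period weights):
ΣP(1997)Q(1996) = 10.87×45 + 1.57×198 = 489.15 + 310.86 = 800.01
ΣP(1996)Q(1996) = 8.93×45 + 1.60×198 = 401.85 + 316.8 = 718.65
L = 800.01 / 718.65 × 100 = 111.3212
Paasche component (current-period weights):
ΣP(1997)Q(1997) = 10.87×40 + 1.57×241 = 434.8 + 378.37 = 813.17
ΣP(1996)Q(1997) = 8.93×40 + 1.60×241 = 357.2 + 385.6 = 742.8
P = 813.17 / 742.8 × 100 = 109.4736
Fisher = √(L × P) = √(111.3212 × 109.4736) = 110.3936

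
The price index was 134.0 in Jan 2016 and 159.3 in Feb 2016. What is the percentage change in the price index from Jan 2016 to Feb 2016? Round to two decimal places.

18.88%

Change = (159.3 − 134.0) / 134.0 × 100
       = 25.3 / 134.0 × 100 = 18.8806%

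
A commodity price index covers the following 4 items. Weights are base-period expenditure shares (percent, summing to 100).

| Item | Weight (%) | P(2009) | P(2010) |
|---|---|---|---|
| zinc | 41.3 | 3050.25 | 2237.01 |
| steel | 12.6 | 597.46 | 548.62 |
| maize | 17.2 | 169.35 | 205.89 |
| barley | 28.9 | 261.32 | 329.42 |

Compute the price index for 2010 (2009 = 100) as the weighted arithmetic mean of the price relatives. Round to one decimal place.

99.2

zinc: 41.3 × (2237.01/3050.25) = 41.3 × 0.733386 = 30.2888
steel: 12.6 × (548.62/597.46) = 12.6 × 0.918254 = 11.5700
maize: 17.2 × (205.89/169.35) = 17.2 × 1.215766 = 20.9112
barley: 28.9 × (329.42/261.32) = 28.9 × 1.260600 = 36.4313
Index = Σ wᵢ·(p₁ᵢ/p₀ᵢ) = 30.2888 + 11.5700 + 20.9112 + 36.4313 = 99.2014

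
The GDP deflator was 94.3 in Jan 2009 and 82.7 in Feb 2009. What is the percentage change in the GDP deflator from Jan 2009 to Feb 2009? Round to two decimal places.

-12.30%

Change = (82.7 − 94.3) / 94.3 × 100
       = -11.6 / 94.3 × 100 = -12.3012%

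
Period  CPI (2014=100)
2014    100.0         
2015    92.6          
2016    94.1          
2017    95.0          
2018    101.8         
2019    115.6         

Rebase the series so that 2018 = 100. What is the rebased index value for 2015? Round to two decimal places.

Rebased(2015) = 92.6 / 101.8 × 100 = 90.9627

90.96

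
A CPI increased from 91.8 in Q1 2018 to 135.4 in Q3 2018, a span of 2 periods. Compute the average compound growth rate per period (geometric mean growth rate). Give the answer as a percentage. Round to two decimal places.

Growth factor = (135.4/91.8)^(1/2) = (1.474946)^(1/2) = 1.214473
Growth rate = 1.214473 − 1 = 0.214473 = 21.4473%

21.45%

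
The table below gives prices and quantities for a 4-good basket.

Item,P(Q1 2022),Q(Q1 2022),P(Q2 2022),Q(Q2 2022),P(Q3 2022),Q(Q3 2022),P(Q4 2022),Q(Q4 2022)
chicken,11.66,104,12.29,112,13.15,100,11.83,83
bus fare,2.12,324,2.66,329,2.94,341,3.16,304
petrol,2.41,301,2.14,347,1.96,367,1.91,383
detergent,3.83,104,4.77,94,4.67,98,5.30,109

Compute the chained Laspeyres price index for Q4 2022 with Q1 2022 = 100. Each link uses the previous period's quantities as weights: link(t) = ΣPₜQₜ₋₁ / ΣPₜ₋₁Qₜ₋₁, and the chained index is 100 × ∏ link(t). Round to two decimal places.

111.74

Link Q1 2022→Q2 2022:
ΣP(Q2 2022)Q(Q1 2022) = 12.29×104 + 2.66×324 + 2.14×301 + 4.77×104 = 1278.16 + 861.84 + 644.14 + 496.08 = 3280.22
ΣP(Q1 2022)Q(Q1 2022) = 11.66×104 + 2.12×324 + 2.41×301 + 3.83×104 = 1212.64 + 686.88 + 725.41 + 398.32 = 3023.25
link = 3280.22/3023.25 = 1.084998
Link Q2 2022→Q3 2022:
ΣP(Q3 2022)Q(Q2 2022) = 13.15×112 + 2.94×329 + 1.96×347 + 4.67×94 = 1472.8 + 967.26 + 680.12 + 438.98 = 3559.16
ΣP(Q2 2022)Q(Q2 2022) = 12.29×112 + 2.66×329 + 2.14×347 + 4.77×94 = 1376.48 + 875.14 + 742.58 + 448.38 = 3442.58
link = 3559.16/3442.58 = 1.033864
Link Q3 2022→Q4 2022:
ΣP(Q4 2022)Q(Q3 2022) = 11.83×100 + 3.16×341 + 1.91×367 + 5.30×98 = 1183 + 1077.56 + 700.97 + 519.4 = 3480.93
ΣP(Q3 2022)Q(Q3 2022) = 13.15×100 + 2.94×341 + 1.96×367 + 4.67×98 = 1315 + 1002.54 + 719.32 + 457.66 = 3494.52
link = 3480.93/3494.52 = 0.996111
Chained index = 100 × 1.084998 × 1.033864 × 0.996111 = 111.7378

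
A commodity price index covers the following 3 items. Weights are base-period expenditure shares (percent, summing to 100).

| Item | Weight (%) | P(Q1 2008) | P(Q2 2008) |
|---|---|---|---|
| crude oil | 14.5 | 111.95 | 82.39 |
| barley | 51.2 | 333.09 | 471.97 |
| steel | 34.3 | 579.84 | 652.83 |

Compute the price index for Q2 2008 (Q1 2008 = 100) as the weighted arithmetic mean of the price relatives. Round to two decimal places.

121.84

crude oil: 14.5 × (82.39/111.95) = 14.5 × 0.735954 = 10.6713
barley: 51.2 × (471.97/333.09) = 51.2 × 1.416944 = 72.5476
steel: 34.3 × (652.83/579.84) = 34.3 × 1.125880 = 38.6177
Index = Σ wᵢ·(p₁ᵢ/p₀ᵢ) = 10.6713 + 72.5476 + 38.6177 = 121.8365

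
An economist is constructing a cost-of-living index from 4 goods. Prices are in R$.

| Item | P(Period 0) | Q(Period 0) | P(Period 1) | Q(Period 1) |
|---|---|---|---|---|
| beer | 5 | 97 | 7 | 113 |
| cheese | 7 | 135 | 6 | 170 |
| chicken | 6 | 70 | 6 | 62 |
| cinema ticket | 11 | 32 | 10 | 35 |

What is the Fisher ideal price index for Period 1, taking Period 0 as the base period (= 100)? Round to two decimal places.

101.03

Laspeyres component (base-period weights):
ΣP(Period 1)Q(Period 0) = 7×97 + 6×135 + 6×70 + 10×32 = 679 + 810 + 420 + 320 = 2229
ΣP(Period 0)Q(Period 0) = 5×97 + 7×135 + 6×70 + 11×32 = 485 + 945 + 420 + 352 = 2202
L = 2229 / 2202 × 100 = 101.2262
Paasche component (current-period weights):
ΣP(Period 1)Q(Period 1) = 7×113 + 6×170 + 6×62 + 10×35 = 791 + 1020 + 372 + 350 = 2533
ΣP(Period 0)Q(Period 1) = 5×113 + 7×170 + 6×62 + 11×35 = 565 + 1190 + 372 + 385 = 2512
P = 2533 / 2512 × 100 = 100.8360
Fisher = √(L × P) = √(101.2262 × 100.8360) = 101.0309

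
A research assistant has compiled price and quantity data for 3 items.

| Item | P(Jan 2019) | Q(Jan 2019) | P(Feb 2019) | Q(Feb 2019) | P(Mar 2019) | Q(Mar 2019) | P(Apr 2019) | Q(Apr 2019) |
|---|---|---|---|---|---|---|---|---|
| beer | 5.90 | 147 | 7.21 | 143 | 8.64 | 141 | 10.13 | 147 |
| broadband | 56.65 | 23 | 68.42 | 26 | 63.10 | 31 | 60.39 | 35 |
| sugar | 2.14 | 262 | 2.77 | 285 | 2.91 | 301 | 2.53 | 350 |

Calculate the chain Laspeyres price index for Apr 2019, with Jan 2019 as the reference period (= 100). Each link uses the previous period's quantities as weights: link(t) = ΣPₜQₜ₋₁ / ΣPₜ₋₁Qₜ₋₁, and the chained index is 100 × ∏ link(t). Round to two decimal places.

Link Jan 2019→Feb 2019:
ΣP(Feb 2019)Q(Jan 2019) = 7.21×147 + 68.42×23 + 2.77×262 = 1059.87 + 1573.66 + 725.74 = 3359.27
ΣP(Jan 2019)Q(Jan 2019) = 5.90×147 + 56.65×23 + 2.14×262 = 867.3 + 1302.95 + 560.68 = 2730.93
link = 3359.27/2730.93 = 1.230083
Link Feb 2019→Mar 2019:
ΣP(Mar 2019)Q(Feb 2019) = 8.64×143 + 63.10×26 + 2.91×285 = 1235.52 + 1640.6 + 829.35 = 3705.47
ΣP(Feb 2019)Q(Feb 2019) = 7.21×143 + 68.42×26 + 2.77×285 = 1031.03 + 1778.92 + 789.45 = 3599.4
link = 3705.47/3599.4 = 1.029469
Link Mar 2019→Apr 2019:
ΣP(Apr 2019)Q(Mar 2019) = 10.13×141 + 60.39×31 + 2.53×301 = 1428.33 + 1872.09 + 761.53 = 4061.95
ΣP(Mar 2019)Q(Mar 2019) = 8.64×141 + 63.10×31 + 2.91×301 = 1218.24 + 1956.1 + 875.91 = 4050.25
link = 4061.95/4050.25 = 1.002889
Chained index = 100 × 1.230083 × 1.029469 × 1.002889 = 126.9990

127.00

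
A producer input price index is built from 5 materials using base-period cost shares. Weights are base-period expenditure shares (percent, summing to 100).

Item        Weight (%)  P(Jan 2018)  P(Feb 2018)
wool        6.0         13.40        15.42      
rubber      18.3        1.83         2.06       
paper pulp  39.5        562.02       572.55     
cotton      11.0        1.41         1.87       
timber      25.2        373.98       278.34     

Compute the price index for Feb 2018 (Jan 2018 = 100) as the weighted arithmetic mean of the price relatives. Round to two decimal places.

wool: 6.0 × (15.42/13.40) = 6.0 × 1.150746 = 6.9045
rubber: 18.3 × (2.06/1.83) = 18.3 × 1.125683 = 20.6000
paper pulp: 39.5 × (572.55/562.02) = 39.5 × 1.018736 = 40.2401
cotton: 11.0 × (1.87/1.41) = 11.0 × 1.326241 = 14.5887
timber: 25.2 × (278.34/373.98) = 25.2 × 0.744264 = 18.7555
Index = Σ wᵢ·(p₁ᵢ/p₀ᵢ) = 6.9045 + 20.6000 + 40.2401 + 14.5887 + 18.7555 = 101.0887

101.09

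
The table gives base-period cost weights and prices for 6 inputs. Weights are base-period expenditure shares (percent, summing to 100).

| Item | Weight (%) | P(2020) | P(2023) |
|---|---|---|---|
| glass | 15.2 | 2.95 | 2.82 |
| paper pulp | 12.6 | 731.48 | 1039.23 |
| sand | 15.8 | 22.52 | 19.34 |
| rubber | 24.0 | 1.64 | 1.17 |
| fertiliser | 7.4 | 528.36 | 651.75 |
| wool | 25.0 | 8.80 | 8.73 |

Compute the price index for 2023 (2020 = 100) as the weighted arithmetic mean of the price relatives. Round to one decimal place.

glass: 15.2 × (2.82/2.95) = 15.2 × 0.955932 = 14.5302
paper pulp: 12.6 × (1039.23/731.48) = 12.6 × 1.420722 = 17.9011
sand: 15.8 × (19.34/22.52) = 15.8 × 0.858792 = 13.5689
rubber: 24.0 × (1.17/1.64) = 24.0 × 0.713415 = 17.1220
fertiliser: 7.4 × (651.75/528.36) = 7.4 × 1.233534 = 9.1282
wool: 25.0 × (8.73/8.80) = 25.0 × 0.992045 = 24.8011
Index = Σ wᵢ·(p₁ᵢ/p₀ᵢ) = 14.5302 + 17.9011 + 13.5689 + 17.1220 + 9.1282 + 24.8011 = 97.0514

97.1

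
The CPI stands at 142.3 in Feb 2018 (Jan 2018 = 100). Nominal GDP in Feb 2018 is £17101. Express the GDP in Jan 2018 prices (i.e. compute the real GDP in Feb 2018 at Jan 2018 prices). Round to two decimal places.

12017.57

Real = Nominal ÷ (Index/100) = 17101 ÷ (142.3/100)
     = 17101 ÷ 1.423 = 12017.5685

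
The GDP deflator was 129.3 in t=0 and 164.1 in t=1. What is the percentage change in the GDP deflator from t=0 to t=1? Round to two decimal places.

26.91%

Change = (164.1 − 129.3) / 129.3 × 100
       = 34.8 / 129.3 × 100 = 26.9142%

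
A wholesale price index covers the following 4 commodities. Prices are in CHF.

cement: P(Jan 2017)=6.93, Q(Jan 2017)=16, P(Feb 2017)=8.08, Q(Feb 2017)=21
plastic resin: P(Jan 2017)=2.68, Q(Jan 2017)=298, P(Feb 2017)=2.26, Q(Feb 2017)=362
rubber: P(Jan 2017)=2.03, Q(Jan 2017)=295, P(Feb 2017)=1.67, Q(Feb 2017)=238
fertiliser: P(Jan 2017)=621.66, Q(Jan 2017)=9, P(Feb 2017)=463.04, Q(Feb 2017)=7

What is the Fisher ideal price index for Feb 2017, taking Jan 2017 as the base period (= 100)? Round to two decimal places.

Laspeyres component (base-period weights):
ΣP(Feb 2017)Q(Jan 2017) = 8.08×16 + 2.26×298 + 1.67×295 + 463.04×9 = 129.28 + 673.48 + 492.65 + 4167.36 = 5462.77
ΣP(Jan 2017)Q(Jan 2017) = 6.93×16 + 2.68×298 + 2.03×295 + 621.66×9 = 110.88 + 798.64 + 598.85 + 5594.94 = 7103.31
L = 5462.77 / 7103.31 × 100 = 76.9046
Paasche component (current-period weights):
ΣP(Feb 2017)Q(Feb 2017) = 8.08×21 + 2.26×362 + 1.67×238 + 463.04×7 = 169.68 + 818.12 + 397.46 + 3241.28 = 4626.54
ΣP(Jan 2017)Q(Feb 2017) = 6.93×21 + 2.68×362 + 2.03×238 + 621.66×7 = 145.53 + 970.16 + 483.14 + 4351.62 = 5950.45
P = 4626.54 / 5950.45 × 100 = 77.7511
Fisher = √(L × P) = √(76.9046 × 77.7511) = 77.3267

77.33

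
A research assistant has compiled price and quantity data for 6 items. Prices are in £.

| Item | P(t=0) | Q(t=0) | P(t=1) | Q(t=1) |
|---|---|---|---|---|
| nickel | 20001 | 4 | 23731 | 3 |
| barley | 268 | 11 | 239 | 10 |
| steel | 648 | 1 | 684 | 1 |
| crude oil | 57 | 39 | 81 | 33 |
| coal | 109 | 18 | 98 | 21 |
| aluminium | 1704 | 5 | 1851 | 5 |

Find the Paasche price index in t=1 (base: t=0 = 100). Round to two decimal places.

116.09

Paasche price index uses current-period quantities as weights.
ΣP(t=1)·Q(t=1) = 23731×3 + 239×10 + 684×1 + 81×33 + 98×21 + 1851×5 = 71193 + 2390 + 684 + 2673 + 2058 + 9255 = 88253
ΣP(t=0)·Q(t=1) = 20001×3 + 268×10 + 648×1 + 57×33 + 109×21 + 1704×5 = 60003 + 2680 + 648 + 1881 + 2289 + 8520 = 76021
Index = 88253 / 76021 × 100 = 116.0903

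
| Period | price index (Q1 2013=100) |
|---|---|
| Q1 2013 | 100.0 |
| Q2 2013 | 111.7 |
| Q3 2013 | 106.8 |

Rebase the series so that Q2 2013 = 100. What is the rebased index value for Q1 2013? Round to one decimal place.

Rebased(Q1 2013) = 100.0 / 111.7 × 100 = 89.5255

89.5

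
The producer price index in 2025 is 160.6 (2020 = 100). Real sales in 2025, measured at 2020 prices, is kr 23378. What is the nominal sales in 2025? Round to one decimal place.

37545.1

Nominal = Real × (Index/100) = 23378 × (160.6/100)
        = 23378 × 1.606 = 37545.0680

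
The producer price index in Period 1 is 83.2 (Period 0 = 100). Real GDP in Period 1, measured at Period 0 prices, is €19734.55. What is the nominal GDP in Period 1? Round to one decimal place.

16419.1

Nominal = Real × (Index/100) = 19734.55 × (83.2/100)
        = 19734.55 × 0.832 = 16419.1456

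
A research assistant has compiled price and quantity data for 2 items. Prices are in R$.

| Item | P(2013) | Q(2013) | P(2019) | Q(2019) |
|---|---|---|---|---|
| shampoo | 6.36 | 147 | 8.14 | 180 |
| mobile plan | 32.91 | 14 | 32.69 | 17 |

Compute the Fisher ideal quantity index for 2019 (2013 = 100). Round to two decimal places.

Laspeyres component (base-period weights):
ΣP(2013)Q(2019) = 6.36×180 + 32.91×17 = 1144.8 + 559.47 = 1704.27
ΣP(2013)Q(2013) = 6.36×147 + 32.91×14 = 934.92 + 460.74 = 1395.66
L = 1704.27 / 1395.66 × 100 = 122.1121
Paasche component (current-period weights):
ΣP(2019)Q(2019) = 8.14×180 + 32.69×17 = 1465.2 + 555.73 = 2020.93
ΣP(2019)Q(2013) = 8.14×147 + 32.69×14 = 1196.58 + 457.66 = 1654.24
P = 2020.93 / 1654.24 × 100 = 122.1667
Fisher = √(L × P) = √(122.1121 × 122.1667) = 122.1394

122.14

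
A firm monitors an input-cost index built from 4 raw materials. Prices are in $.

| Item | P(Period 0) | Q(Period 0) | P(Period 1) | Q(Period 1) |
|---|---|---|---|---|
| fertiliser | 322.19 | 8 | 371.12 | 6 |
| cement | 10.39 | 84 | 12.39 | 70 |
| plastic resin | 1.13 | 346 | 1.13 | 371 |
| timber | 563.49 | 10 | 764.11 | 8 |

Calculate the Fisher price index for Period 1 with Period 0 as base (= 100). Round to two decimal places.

126.97

Laspeyres component (base-period weights):
ΣP(Period 1)Q(Period 0) = 371.12×8 + 12.39×84 + 1.13×346 + 764.11×10 = 2968.96 + 1040.76 + 390.98 + 7641.1 = 12041.8
ΣP(Period 0)Q(Period 0) = 322.19×8 + 10.39×84 + 1.13×346 + 563.49×10 = 2577.52 + 872.76 + 390.98 + 5634.9 = 9476.16
L = 12041.8 / 9476.16 × 100 = 127.0747
Paasche component (current-period weights):
ΣP(Period 1)Q(Period 1) = 371.12×6 + 12.39×70 + 1.13×371 + 764.11×8 = 2226.72 + 867.3 + 419.23 + 6112.88 = 9626.13
ΣP(Period 0)Q(Period 1) = 322.19×6 + 10.39×70 + 1.13×371 + 563.49×8 = 1933.14 + 727.3 + 419.23 + 4507.92 = 7587.59
P = 9626.13 / 7587.59 × 100 = 126.8668
Fisher = √(L × P) = √(127.0747 × 126.8668) = 126.9707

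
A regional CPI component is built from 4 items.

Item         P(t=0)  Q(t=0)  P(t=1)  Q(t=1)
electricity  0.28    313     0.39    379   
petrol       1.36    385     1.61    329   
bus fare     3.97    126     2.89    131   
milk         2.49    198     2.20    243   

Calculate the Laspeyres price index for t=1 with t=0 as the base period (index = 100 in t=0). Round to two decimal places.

Laspeyres price index uses base-period quantities as weights.
ΣP(t=1)·Q(t=0) = 0.39×313 + 1.61×385 + 2.89×126 + 2.20×198 = 122.07 + 619.85 + 364.14 + 435.6 = 1541.66
ΣP(t=0)·Q(t=0) = 0.28×313 + 1.36×385 + 3.97×126 + 2.49×198 = 87.64 + 523.6 + 500.22 + 493.02 = 1604.48
Index = 1541.66 / 1604.48 × 100 = 96.0847

96.08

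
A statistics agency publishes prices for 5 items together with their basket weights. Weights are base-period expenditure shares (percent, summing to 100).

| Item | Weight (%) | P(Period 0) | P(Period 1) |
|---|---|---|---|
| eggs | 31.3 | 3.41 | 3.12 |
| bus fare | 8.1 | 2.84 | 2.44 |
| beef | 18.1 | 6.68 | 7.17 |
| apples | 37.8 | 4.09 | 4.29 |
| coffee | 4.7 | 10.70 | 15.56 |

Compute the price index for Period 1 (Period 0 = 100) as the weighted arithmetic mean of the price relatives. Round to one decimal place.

eggs: 31.3 × (3.12/3.41) = 31.3 × 0.914956 = 28.6381
bus fare: 8.1 × (2.44/2.84) = 8.1 × 0.859155 = 6.9592
beef: 18.1 × (7.17/6.68) = 18.1 × 1.073353 = 19.4277
apples: 37.8 × (4.29/4.09) = 37.8 × 1.048900 = 39.6484
coffee: 4.7 × (15.56/10.70) = 4.7 × 1.454206 = 6.8348
Index = Σ wᵢ·(p₁ᵢ/p₀ᵢ) = 28.6381 + 6.9592 + 19.4277 + 39.6484 + 6.8348 = 101.5081

101.5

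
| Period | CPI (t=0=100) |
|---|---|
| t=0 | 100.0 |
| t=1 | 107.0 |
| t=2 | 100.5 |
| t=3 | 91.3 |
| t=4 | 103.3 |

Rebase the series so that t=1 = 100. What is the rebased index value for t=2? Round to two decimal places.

Rebased(t=2) = 100.5 / 107.0 × 100 = 93.9252

93.93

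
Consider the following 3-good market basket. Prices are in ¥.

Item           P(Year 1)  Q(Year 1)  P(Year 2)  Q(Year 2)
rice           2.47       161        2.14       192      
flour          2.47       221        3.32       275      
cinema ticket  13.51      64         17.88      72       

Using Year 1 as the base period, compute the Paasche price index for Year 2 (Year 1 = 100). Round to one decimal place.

122.8

Paasche price index uses current-period quantities as weights.
ΣP(Year 2)·Q(Year 2) = 2.14×192 + 3.32×275 + 17.88×72 = 410.88 + 913 + 1287.36 = 2611.24
ΣP(Year 1)·Q(Year 2) = 2.47×192 + 2.47×275 + 13.51×72 = 474.24 + 679.25 + 972.72 = 2126.21
Index = 2611.24 / 2126.21 × 100 = 122.8120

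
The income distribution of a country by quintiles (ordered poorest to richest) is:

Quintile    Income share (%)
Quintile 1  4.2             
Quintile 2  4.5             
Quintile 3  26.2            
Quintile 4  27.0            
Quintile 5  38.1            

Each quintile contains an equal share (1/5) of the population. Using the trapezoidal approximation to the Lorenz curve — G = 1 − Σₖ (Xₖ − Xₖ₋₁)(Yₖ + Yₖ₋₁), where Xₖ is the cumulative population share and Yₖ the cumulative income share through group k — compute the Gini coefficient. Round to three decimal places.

0.361

Cumulative income shares Yₖ: 0.0420, 0.0870, 0.3490, 0.6190, 1.0000
Σ (Xₖ−Xₖ₋₁)(Yₖ+Yₖ₋₁) = (1/5)(0.0420+0.0000) + (1/5)(0.0870+0.0420) + (1/5)(0.3490+0.0870) + (1/5)(0.6190+0.3490) + (1/5)(1.0000+0.6190)
  = 0.0084 + 0.0258 + 0.0872 + 0.1936 + 0.3238 = 0.6388
G = 1 − 0.6388 = 0.3612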